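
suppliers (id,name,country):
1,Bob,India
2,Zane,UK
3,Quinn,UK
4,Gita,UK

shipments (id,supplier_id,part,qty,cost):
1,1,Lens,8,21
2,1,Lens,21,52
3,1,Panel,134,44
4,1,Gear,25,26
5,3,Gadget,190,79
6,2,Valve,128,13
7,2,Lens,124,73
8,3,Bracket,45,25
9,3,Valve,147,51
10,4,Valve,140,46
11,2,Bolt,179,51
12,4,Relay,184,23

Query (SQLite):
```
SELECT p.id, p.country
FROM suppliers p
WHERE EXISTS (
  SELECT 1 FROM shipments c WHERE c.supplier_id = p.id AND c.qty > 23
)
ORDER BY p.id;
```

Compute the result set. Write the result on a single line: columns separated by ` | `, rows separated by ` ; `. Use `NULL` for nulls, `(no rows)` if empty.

1 | India ; 2 | UK ; 3 | UK ; 4 | UK

For each suppliers row, check whether any shipments with matching supplier_id has qty > 23.
Keep rows where that is true.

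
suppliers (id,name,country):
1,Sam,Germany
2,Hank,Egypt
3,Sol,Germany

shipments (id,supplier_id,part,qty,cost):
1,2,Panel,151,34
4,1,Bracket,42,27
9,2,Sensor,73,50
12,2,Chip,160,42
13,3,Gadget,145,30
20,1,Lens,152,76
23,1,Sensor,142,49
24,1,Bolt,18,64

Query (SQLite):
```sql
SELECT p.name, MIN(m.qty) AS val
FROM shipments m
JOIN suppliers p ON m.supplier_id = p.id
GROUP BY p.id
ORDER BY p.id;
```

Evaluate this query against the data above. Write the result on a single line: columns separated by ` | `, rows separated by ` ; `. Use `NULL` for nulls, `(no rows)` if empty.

Sam | 18 ; Hank | 73 ; Sol | 145

Join each shipments row to its suppliers via supplier_id.
Group joined rows by suppliers.id; compute MIN(m.qty) per group.
  1: ids {4, 20, 23, 24} → MIN(m.qty)=18
  2: ids {1, 9, 12} → MIN(m.qty)=73
  3: ids {13} → MIN(m.qty)=145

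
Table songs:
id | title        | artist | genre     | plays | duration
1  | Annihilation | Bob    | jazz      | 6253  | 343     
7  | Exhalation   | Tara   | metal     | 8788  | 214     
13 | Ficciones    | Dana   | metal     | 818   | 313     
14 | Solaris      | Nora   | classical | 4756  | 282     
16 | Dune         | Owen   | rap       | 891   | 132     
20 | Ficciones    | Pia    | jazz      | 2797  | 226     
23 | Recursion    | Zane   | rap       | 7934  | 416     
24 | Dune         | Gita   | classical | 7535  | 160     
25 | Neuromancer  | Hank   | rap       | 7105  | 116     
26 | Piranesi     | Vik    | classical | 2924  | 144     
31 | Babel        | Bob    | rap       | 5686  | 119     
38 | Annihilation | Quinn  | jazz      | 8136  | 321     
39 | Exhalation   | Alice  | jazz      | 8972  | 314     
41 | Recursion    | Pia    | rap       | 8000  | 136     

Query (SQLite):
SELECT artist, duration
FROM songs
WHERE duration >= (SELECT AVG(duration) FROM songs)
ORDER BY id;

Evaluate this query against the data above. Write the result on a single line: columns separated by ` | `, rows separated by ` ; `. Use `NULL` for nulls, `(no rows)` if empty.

Bob | 343 ; Dana | 313 ; Nora | 282 ; Zane | 416 ; Quinn | 321 ; Alice | 314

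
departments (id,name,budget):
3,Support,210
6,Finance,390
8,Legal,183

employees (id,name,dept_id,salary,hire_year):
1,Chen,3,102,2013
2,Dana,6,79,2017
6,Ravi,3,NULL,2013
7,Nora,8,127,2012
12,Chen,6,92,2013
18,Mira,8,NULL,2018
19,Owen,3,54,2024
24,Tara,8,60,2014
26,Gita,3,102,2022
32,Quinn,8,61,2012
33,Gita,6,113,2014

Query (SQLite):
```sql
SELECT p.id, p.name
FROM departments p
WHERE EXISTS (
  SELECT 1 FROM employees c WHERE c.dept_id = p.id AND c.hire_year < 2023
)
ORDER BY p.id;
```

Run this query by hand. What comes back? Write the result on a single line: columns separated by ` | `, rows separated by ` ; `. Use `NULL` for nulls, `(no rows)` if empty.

For each departments row, check whether any employees with matching dept_id has hire_year < 2023.
Keep rows where that is true.

3 | Support ; 6 | Finance ; 8 | Legal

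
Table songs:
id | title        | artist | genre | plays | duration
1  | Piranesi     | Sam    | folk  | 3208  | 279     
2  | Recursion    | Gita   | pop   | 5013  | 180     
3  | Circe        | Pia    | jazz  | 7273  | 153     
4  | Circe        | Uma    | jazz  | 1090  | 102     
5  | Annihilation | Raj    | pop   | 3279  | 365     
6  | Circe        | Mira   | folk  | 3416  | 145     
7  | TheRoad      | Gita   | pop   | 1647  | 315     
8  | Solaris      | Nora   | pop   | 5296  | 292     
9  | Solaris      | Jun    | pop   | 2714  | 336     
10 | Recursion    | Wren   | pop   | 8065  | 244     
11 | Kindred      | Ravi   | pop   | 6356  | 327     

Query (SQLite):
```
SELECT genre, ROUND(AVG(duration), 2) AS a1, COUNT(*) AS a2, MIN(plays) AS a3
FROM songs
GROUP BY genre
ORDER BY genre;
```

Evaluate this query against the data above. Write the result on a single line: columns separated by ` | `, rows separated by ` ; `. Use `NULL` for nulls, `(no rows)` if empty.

folk | 212 | 2 | 3208 ; jazz | 127.5 | 2 | 1090 ; pop | 294.14 | 7 | 1647

Group songs by genre.
Per group compute: ROUND(AVG(duration), 2), COUNT(*), MIN(plays).
  folk: ids {1, 6} → ROUND(AVG(duration), 2)=212, COUNT(*)=2, MIN(plays)=3208
  jazz: ids {3, 4} → ROUND(AVG(duration), 2)=127.5, COUNT(*)=2, MIN(plays)=1090
  pop: ids {2, 5, 7, 8, 9, 10, 11} → ROUND(AVG(duration), 2)=294.14, COUNT(*)=7, MIN(plays)=1647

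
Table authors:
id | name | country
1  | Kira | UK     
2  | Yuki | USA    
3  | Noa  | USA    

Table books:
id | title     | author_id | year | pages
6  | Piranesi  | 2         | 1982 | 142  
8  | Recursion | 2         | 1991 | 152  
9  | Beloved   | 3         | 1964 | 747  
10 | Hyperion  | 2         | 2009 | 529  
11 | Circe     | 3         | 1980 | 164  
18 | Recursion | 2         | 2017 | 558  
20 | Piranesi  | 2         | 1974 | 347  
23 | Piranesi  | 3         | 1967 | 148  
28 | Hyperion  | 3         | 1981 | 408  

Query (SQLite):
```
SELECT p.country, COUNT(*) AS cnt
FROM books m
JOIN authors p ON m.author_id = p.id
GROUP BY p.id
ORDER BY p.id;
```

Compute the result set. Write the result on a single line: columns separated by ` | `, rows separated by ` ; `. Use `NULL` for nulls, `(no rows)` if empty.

USA | 5 ; USA | 4

Join each books row to its authors via author_id.
Group joined rows by authors.id; compute COUNT(*) per group.
  2: ids {6, 8, 10, 18, 20} → COUNT(*)=5
  3: ids {9, 11, 23, 28} → COUNT(*)=4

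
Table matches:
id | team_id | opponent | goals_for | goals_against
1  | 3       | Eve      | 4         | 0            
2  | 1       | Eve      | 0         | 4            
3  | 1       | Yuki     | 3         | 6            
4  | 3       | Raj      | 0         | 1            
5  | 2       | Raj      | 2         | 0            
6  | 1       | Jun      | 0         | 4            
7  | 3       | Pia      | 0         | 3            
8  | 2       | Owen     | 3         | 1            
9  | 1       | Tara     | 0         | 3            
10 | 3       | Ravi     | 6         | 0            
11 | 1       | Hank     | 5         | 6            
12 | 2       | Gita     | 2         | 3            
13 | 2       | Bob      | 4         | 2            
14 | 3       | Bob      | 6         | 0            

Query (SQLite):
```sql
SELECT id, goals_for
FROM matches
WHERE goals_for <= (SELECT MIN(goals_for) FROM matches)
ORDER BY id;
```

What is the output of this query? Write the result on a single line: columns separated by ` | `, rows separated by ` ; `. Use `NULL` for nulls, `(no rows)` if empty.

2 | 0 ; 4 | 0 ; 6 | 0 ; 7 | 0 ; 9 | 0

Scalar subquery: MIN(goals_for) over all matches rows = 0.
Keep rows where goals_for <= that value.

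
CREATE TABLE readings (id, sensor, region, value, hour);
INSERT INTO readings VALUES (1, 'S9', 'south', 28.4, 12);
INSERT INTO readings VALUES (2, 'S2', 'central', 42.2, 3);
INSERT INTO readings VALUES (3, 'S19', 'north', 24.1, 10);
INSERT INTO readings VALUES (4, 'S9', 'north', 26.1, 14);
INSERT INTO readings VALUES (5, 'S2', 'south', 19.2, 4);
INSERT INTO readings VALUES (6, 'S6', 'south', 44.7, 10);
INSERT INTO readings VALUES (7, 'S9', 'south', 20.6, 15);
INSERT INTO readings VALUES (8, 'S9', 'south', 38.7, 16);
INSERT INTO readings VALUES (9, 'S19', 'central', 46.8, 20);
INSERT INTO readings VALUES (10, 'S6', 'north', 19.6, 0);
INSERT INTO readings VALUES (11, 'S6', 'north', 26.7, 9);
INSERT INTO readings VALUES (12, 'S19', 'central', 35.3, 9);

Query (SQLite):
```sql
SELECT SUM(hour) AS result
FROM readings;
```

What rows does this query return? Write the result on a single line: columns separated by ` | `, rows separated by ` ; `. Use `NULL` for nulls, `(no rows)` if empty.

All hour values: [12, 3, 10, 14, 4, 10, 15, 16, 20, 0, 9, 9].
SUM of non-NULL values = 122.

122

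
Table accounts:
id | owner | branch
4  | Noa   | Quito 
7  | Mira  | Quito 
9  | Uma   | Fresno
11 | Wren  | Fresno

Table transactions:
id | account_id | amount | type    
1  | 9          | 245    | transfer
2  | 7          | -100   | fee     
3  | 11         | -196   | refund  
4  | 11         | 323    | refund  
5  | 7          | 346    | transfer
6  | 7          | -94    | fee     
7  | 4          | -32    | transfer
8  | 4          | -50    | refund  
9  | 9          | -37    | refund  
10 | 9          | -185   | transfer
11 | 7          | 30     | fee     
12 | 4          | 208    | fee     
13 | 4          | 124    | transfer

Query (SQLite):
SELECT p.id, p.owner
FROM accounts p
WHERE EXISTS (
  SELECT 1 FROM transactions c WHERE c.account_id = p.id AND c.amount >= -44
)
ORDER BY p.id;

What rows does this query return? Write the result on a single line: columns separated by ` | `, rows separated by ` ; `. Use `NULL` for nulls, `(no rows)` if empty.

4 | Noa ; 7 | Mira ; 9 | Uma ; 11 | Wren

For each accounts row, check whether any transactions with matching account_id has amount >= -44.
Keep rows where that is true.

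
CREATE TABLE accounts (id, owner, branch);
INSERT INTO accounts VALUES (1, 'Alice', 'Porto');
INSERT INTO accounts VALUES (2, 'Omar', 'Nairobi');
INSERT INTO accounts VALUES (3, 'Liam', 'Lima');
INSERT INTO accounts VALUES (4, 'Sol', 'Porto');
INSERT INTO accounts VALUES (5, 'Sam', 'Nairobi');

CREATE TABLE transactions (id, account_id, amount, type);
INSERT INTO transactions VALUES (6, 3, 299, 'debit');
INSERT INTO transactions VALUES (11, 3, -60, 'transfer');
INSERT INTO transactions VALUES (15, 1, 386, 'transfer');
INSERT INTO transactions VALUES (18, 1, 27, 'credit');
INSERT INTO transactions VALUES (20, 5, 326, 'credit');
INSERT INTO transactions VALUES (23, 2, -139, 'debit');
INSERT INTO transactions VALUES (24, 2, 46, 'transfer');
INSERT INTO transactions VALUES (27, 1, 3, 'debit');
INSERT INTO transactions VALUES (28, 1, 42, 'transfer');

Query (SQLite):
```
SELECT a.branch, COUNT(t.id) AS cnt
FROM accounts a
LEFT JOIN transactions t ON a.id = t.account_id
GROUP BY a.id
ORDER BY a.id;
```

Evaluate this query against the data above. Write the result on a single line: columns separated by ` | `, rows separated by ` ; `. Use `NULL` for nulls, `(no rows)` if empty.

Porto | 4 ; Nairobi | 2 ; Lima | 2 ; Porto | 0 ; Nairobi | 1

LEFT JOIN keeps every accounts row; unmatched ones get NULL for transactions columns.
Group by accounts.id and compute COUNT(t.id). COUNT(col) of an all-NULL group is 0.
  1: ids {15, 18, 27, 28} → COUNT(t.id)=4
  2: ids {23, 24} → COUNT(t.id)=2
  3: ids {6, 11} → COUNT(t.id)=2
  4: ids {—} → COUNT(t.id)=0
  5: ids {20} → COUNT(t.id)=1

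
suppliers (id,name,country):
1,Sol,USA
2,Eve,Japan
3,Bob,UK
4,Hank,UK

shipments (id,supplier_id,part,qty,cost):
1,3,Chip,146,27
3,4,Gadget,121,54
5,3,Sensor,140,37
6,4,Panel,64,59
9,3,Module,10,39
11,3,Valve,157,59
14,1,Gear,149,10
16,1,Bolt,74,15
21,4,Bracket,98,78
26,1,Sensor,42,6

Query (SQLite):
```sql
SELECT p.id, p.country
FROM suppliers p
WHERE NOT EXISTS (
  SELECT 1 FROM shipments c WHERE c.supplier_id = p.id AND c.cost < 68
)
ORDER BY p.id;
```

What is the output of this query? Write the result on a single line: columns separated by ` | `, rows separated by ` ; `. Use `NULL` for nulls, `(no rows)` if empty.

For each suppliers row, check whether any shipments with matching supplier_id has cost < 68.
Keep rows where that is false.

2 | Japan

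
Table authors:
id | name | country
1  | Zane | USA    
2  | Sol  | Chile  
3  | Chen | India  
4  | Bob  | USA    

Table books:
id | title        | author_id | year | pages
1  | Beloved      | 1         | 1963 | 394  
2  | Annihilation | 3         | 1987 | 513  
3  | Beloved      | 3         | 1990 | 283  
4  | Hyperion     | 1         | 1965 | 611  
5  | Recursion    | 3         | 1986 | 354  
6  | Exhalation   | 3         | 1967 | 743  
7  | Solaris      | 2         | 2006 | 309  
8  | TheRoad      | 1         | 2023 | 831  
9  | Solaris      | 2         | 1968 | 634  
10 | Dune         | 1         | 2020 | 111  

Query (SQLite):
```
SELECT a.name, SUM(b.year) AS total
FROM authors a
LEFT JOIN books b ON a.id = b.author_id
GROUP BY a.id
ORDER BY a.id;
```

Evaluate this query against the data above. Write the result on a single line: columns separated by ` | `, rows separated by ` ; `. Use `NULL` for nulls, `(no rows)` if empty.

LEFT JOIN keeps every authors row; unmatched ones get NULL for books columns.
Group by authors.id and compute SUM(b.year). SUM over an all-NULL group is NULL.
  1: ids {1, 4, 8, 10} → SUM(b.year)=7971
  2: ids {7, 9} → SUM(b.year)=3974
  3: ids {2, 3, 5, 6} → SUM(b.year)=7930
  4: ids {—} → SUM(b.year)=NULL

Zane | 7971 ; Sol | 3974 ; Chen | 7930 ; Bob | NULL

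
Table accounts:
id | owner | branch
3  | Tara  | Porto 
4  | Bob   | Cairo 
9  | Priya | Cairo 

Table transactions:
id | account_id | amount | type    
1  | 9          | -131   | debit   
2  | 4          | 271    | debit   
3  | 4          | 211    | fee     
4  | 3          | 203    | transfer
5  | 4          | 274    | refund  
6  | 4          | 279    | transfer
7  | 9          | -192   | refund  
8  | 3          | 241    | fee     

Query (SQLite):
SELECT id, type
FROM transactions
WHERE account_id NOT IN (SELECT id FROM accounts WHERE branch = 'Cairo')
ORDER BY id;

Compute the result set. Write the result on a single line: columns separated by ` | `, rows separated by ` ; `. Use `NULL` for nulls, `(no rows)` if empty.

Inner query: accounts.id where branch = 'Cairo'.
Outer: keep transactions rows whose account_id is not in that set.
Inner query → {4, 9}

4 | transfer ; 8 | fee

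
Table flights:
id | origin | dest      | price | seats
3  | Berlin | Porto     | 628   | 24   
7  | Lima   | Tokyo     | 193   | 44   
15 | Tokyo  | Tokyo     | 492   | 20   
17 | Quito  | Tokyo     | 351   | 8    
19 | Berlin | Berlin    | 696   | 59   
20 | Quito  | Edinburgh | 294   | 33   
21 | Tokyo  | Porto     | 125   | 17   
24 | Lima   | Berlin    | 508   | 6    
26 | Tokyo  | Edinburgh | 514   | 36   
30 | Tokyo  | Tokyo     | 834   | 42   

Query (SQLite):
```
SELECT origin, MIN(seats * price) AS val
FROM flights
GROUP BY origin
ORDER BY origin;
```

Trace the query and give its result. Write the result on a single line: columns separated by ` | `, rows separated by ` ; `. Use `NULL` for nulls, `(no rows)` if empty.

Berlin | 15072 ; Lima | 3048 ; Quito | 2808 ; Tokyo | 2125

For each row compute seats * price.
Group by origin; take MIN of the expression per group.
  Berlin: ids {3, 19} → MIN(seats * price)=15072
  Lima: ids {7, 24} → MIN(seats * price)=3048
  Quito: ids {17, 20} → MIN(seats * price)=2808
  Tokyo: ids {15, 21, 26, 30} → MIN(seats * price)=2125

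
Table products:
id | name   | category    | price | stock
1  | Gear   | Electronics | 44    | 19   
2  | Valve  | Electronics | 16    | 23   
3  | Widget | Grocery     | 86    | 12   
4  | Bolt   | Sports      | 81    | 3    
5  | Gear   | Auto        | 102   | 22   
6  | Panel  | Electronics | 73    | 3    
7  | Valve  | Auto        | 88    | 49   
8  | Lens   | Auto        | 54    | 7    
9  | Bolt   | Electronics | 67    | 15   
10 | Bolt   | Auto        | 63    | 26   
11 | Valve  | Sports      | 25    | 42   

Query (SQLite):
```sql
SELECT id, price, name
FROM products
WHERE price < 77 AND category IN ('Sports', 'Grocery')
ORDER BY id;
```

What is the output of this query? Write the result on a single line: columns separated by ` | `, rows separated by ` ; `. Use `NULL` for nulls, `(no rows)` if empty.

11 | 25 | Valve

price < 77: ids {1, 2, 6, 8, 9, 10, 11}
category IN ('Sports', 'Grocery'): ids {3, 4, 11}
Combine with AND.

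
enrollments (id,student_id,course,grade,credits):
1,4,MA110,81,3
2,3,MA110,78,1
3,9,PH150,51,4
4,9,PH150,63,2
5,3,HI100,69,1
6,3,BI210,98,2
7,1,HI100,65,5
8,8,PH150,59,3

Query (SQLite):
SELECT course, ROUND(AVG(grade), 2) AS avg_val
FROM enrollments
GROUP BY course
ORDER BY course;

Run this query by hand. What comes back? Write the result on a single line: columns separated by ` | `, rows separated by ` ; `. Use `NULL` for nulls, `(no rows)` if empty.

BI210 | 98 ; HI100 | 67 ; MA110 | 79.5 ; PH150 | 57.67

Partition enrollments by course; compute ROUND(AVG(grade), 2) within each group.
  BI210: ids {6} → ROUND(AVG(grade), 2)=98
  HI100: ids {5, 7} → ROUND(AVG(grade), 2)=67
  MA110: ids {1, 2} → ROUND(AVG(grade), 2)=79.5
  PH150: ids {3, 4, 8} → ROUND(AVG(grade), 2)=57.67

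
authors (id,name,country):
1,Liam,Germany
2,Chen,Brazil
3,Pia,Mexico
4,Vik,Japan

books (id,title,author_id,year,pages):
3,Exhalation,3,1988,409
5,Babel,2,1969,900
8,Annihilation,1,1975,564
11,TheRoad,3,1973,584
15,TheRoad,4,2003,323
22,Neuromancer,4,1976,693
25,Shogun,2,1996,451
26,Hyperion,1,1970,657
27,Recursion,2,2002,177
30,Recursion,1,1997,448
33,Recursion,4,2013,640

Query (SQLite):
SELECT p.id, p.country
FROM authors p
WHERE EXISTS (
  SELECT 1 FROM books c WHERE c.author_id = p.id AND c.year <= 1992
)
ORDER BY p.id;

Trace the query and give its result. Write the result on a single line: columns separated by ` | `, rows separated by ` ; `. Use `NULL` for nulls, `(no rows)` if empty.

1 | Germany ; 2 | Brazil ; 3 | Mexico ; 4 | Japan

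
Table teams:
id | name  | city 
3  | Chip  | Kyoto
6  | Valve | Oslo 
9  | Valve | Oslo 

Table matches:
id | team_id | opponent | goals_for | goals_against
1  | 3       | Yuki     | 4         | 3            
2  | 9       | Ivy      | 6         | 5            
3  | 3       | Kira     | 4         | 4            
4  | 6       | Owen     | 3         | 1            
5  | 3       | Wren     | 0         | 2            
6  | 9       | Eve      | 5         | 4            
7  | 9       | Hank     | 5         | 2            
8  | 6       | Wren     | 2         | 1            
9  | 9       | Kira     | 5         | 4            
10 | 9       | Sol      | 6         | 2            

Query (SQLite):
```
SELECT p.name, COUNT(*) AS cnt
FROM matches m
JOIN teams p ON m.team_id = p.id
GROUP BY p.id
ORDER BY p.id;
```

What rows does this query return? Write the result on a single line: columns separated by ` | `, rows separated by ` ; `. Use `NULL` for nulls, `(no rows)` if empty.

Join each matches row to its teams via team_id.
Group joined rows by teams.id; compute COUNT(*) per group.
  3: ids {1, 3, 5} → COUNT(*)=3
  6: ids {4, 8} → COUNT(*)=2
  9: ids {2, 6, 7, 9, 10} → COUNT(*)=5

Chip | 3 ; Valve | 2 ; Valve | 5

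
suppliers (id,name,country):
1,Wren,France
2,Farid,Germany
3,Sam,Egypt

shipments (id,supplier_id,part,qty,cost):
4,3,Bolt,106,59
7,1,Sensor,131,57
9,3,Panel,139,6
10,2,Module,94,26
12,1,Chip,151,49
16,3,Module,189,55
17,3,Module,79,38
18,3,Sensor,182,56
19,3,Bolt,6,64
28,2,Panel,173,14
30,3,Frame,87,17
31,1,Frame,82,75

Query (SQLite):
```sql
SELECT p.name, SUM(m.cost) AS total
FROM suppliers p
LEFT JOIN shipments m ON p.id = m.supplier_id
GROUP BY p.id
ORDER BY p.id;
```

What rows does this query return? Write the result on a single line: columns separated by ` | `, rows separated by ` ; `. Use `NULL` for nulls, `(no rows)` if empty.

Wren | 181 ; Farid | 40 ; Sam | 295

LEFT JOIN keeps every suppliers row; unmatched ones get NULL for shipments columns.
Group by suppliers.id and compute SUM(m.cost). SUM over an all-NULL group is NULL.
  1: ids {7, 12, 31} → SUM(m.cost)=181
  2: ids {10, 28} → SUM(m.cost)=40
  3: ids {4, 9, 16, 17, 18, 19, 30} → SUM(m.cost)=295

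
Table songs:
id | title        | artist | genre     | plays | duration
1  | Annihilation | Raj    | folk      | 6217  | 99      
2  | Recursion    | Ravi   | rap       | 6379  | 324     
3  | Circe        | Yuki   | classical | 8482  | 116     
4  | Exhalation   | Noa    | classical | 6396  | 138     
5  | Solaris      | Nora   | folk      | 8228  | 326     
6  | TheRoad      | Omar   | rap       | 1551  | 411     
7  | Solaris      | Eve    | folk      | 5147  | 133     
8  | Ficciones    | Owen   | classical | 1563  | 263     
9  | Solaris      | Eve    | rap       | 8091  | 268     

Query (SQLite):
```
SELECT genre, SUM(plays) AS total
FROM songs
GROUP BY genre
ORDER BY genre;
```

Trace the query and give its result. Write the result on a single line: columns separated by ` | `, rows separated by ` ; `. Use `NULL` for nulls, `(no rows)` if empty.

classical | 16441 ; folk | 19592 ; rap | 16021

Partition songs by genre; compute SUM(plays) within each group.
  classical: ids {3, 4, 8} → SUM(plays)=16441
  folk: ids {1, 5, 7} → SUM(plays)=19592
  rap: ids {2, 6, 9} → SUM(plays)=16021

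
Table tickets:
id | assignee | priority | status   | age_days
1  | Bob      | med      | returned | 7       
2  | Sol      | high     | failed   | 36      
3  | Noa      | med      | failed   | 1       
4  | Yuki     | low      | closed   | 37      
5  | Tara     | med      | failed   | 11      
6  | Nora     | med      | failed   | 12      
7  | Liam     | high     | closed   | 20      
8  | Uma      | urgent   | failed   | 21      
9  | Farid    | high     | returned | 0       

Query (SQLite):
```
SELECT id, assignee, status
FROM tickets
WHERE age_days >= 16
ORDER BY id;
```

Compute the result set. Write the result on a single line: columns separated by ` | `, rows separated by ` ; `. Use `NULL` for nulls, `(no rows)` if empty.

age_days >= 16: ids {2, 4, 7, 8}

2 | Sol | failed ; 4 | Yuki | closed ; 7 | Liam | closed ; 8 | Uma | failed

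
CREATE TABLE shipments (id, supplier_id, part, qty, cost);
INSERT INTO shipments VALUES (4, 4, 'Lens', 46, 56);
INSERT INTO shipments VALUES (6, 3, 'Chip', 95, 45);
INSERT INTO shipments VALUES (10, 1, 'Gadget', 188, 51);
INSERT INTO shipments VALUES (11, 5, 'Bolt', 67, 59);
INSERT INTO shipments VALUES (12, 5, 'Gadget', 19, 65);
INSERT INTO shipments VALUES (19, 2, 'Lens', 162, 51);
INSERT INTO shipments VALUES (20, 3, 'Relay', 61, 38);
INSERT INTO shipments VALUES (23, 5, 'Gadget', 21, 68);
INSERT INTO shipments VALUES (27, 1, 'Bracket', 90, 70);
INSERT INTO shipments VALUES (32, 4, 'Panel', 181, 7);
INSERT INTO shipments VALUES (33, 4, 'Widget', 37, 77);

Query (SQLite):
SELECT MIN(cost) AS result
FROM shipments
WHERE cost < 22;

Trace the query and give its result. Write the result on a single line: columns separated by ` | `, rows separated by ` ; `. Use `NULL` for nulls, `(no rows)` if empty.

Rows where cost < 22 → cost values: [7].
MIN of non-NULL values = 7.

7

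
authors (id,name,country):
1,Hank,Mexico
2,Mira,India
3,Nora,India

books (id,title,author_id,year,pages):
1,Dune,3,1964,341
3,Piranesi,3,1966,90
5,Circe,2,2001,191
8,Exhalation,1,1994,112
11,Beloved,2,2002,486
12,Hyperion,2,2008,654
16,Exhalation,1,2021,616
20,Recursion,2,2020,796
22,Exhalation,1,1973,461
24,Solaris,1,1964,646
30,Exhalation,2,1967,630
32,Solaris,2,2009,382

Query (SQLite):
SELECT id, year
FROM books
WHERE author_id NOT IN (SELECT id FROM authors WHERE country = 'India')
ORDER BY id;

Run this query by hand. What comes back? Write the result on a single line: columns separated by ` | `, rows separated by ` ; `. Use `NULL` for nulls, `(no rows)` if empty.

8 | 1994 ; 16 | 2021 ; 22 | 1973 ; 24 | 1964

Inner query: authors.id where country = 'India'.
Outer: keep books rows whose author_id is not in that set.
Inner query → {2, 3}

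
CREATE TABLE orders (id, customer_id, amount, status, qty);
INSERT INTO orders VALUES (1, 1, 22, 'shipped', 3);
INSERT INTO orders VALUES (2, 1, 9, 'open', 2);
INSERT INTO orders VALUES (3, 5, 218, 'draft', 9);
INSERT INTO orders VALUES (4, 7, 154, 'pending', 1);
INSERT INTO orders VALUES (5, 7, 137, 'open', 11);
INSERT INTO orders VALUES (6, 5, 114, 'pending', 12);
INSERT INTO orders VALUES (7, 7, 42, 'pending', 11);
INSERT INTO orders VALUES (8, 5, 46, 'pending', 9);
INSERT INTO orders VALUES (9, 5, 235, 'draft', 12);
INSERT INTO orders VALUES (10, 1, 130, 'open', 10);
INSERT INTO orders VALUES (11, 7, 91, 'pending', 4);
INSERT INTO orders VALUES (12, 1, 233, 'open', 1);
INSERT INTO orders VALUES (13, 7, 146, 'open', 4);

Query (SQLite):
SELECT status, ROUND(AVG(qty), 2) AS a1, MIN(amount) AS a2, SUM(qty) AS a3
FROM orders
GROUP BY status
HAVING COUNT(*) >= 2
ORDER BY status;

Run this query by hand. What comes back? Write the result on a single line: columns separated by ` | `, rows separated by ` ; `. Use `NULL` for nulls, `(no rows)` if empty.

Group orders by status.
Per group compute: ROUND(AVG(qty), 2), MIN(amount), SUM(qty).
HAVING: drop groups with fewer than 2 rows.
  draft: ids {3, 9} → ROUND(AVG(qty), 2)=10.5, MIN(amount)=218, SUM(qty)=21
  open: ids {2, 5, 10, 12, 13} → ROUND(AVG(qty), 2)=5.6, MIN(amount)=9, SUM(qty)=28
  pending: ids {4, 6, 7, 8, 11} → ROUND(AVG(qty), 2)=7.4, MIN(amount)=42, SUM(qty)=37
  shipped: ids {1} → ROUND(AVG(qty), 2)=3, MIN(amount)=22, SUM(qty)=3

draft | 10.5 | 218 | 21 ; open | 5.6 | 9 | 28 ; pending | 7.4 | 42 | 37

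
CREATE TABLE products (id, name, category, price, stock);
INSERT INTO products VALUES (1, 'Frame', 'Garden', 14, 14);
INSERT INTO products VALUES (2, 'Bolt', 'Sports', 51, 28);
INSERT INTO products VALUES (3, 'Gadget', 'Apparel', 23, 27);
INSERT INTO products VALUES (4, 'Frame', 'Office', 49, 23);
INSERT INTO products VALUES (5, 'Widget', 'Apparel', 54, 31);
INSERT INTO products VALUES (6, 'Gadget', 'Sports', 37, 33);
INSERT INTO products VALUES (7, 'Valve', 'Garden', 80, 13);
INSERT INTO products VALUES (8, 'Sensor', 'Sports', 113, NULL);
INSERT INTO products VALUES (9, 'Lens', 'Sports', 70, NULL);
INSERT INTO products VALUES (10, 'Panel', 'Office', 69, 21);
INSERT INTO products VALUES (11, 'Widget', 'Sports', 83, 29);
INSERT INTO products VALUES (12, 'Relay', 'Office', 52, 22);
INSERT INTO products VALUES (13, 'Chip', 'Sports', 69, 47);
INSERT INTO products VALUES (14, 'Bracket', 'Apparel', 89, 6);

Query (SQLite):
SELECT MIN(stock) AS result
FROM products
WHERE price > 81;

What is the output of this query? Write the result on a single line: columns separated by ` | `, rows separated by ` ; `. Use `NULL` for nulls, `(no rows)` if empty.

6

Rows where price > 81 → stock values: [NULL, 29, 6].
MIN of non-NULL values = 6.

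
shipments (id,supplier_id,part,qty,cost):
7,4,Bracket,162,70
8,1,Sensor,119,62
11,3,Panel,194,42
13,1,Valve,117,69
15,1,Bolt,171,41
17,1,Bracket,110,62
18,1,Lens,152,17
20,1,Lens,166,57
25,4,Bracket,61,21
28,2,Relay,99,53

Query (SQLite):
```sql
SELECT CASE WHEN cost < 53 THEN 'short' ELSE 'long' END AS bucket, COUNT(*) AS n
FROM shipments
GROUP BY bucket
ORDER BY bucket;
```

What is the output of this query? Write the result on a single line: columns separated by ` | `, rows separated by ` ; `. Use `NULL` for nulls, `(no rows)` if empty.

long | 6 ; short | 4

Bucket rows by cost < 53 → 'short' else 'long'; count each bucket.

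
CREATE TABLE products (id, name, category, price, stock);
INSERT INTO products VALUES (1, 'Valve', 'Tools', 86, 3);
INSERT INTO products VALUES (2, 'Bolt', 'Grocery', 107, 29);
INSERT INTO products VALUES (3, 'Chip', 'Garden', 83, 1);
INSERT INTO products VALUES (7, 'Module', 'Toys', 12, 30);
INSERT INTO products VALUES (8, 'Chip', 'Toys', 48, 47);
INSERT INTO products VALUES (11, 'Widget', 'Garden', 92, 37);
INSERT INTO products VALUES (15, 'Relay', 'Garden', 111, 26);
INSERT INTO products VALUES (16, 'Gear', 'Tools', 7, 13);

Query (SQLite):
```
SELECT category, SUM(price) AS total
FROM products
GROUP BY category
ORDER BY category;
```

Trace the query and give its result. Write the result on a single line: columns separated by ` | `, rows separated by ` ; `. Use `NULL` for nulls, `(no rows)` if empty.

Garden | 286 ; Grocery | 107 ; Tools | 93 ; Toys | 60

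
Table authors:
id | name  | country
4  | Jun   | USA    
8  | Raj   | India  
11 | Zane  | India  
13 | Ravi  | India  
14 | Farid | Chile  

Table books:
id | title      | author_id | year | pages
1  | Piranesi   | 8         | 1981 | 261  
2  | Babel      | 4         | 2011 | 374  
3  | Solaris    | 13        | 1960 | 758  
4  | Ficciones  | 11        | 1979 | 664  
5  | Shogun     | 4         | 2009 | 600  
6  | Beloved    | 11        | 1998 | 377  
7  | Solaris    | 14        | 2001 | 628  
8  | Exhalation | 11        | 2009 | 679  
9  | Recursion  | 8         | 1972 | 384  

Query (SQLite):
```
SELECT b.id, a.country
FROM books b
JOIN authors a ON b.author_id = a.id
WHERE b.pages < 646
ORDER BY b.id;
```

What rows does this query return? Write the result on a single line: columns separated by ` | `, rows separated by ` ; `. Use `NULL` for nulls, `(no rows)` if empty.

1 | India ; 2 | USA ; 5 | USA ; 6 | India ; 7 | Chile ; 9 | India

Each books row matches the authors row where author_id = authors.id.
Then keep rows with b.pages < 646.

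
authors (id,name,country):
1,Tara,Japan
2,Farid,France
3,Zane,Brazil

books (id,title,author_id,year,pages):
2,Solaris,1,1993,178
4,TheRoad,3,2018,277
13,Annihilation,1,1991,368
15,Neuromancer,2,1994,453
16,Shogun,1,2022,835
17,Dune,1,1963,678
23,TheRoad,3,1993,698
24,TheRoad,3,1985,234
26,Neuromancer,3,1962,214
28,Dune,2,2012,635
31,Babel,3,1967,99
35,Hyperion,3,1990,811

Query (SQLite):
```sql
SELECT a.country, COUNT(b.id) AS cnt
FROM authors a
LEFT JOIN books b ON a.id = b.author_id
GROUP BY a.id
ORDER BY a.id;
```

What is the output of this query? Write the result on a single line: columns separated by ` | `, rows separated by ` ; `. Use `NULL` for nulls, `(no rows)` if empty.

Japan | 4 ; France | 2 ; Brazil | 6

LEFT JOIN keeps every authors row; unmatched ones get NULL for books columns.
Group by authors.id and compute COUNT(b.id). COUNT(col) of an all-NULL group is 0.
  1: ids {2, 13, 16, 17} → COUNT(b.id)=4
  2: ids {15, 28} → COUNT(b.id)=2
  3: ids {4, 23, 24, 26, 31, 35} → COUNT(b.id)=6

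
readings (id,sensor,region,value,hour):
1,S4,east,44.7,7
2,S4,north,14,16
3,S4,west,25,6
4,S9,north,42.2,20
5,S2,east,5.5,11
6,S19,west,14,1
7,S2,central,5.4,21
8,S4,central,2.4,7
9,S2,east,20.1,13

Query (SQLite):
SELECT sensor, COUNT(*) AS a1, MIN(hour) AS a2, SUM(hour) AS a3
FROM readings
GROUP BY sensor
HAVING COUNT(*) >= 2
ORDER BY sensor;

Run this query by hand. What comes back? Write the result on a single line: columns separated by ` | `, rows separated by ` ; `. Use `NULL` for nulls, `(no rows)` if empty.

S2 | 3 | 11 | 45 ; S4 | 4 | 6 | 36

Group readings by sensor.
Per group compute: COUNT(*), MIN(hour), SUM(hour).
HAVING: drop groups with fewer than 2 rows.
  S19: ids {6} → COUNT(*)=1, MIN(hour)=1, SUM(hour)=1
  S2: ids {5, 7, 9} → COUNT(*)=3, MIN(hour)=11, SUM(hour)=45
  S4: ids {1, 2, 3, 8} → COUNT(*)=4, MIN(hour)=6, SUM(hour)=36
  S9: ids {4} → COUNT(*)=1, MIN(hour)=20, SUM(hour)=20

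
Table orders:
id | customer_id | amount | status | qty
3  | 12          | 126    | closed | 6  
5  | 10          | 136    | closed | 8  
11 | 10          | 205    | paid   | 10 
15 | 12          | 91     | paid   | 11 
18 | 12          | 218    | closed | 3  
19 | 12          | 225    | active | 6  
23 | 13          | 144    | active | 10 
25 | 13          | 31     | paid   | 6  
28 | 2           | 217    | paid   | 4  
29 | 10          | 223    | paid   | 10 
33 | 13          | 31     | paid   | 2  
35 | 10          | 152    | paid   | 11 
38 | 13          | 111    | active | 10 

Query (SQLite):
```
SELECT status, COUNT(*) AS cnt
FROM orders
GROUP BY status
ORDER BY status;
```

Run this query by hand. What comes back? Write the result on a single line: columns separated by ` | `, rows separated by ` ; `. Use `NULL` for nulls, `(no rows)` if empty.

Partition orders by status; compute COUNT(*) within each group.
  active: ids {19, 23, 38} → COUNT(*)=3
  closed: ids {3, 5, 18} → COUNT(*)=3
  paid: ids {11, 15, 25, 28, 29, 33, 35} → COUNT(*)=7

active | 3 ; closed | 3 ; paid | 7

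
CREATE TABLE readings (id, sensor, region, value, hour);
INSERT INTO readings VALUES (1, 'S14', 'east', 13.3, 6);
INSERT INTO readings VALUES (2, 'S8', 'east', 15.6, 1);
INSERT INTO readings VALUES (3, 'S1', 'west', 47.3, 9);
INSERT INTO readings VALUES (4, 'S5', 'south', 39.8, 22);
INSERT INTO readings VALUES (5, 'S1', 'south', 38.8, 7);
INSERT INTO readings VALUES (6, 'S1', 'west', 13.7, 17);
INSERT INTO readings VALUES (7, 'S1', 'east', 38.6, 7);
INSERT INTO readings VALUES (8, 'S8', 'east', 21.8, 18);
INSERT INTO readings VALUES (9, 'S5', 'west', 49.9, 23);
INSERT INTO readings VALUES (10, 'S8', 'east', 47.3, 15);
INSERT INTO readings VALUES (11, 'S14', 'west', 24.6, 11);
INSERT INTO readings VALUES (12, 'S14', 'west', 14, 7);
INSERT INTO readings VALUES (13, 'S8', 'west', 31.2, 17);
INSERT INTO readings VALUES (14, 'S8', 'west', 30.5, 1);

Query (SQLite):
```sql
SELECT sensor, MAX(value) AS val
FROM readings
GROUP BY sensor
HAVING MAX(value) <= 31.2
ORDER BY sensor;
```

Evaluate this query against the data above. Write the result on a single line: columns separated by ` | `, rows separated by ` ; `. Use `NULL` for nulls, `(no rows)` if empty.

S14 | 24.6

Partition readings by sensor; compute MAX(value) within each group.
HAVING: keep groups where MAX(value) <= 31.2.
  S1: ids {3, 5, 6, 7} → MAX(value)=47.3
  S14: ids {1, 11, 12} → MAX(value)=24.6
  S5: ids {4, 9} → MAX(value)=49.9
  S8: ids {2, 8, 10, 13, 14} → MAX(value)=47.3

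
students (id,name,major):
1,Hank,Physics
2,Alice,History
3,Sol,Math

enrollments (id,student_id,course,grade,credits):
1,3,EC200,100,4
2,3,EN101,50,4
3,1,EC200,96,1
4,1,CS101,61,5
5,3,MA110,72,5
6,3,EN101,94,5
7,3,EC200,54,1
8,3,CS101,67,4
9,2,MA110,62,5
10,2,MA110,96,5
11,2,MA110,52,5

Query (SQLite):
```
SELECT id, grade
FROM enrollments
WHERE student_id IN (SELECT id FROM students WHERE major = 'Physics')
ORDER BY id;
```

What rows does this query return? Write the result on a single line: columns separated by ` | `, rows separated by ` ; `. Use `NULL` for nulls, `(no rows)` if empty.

Inner query: students.id where major = 'Physics'.
Outer: keep enrollments rows whose student_id is in that set.
Inner query → {1}

3 | 96 ; 4 | 61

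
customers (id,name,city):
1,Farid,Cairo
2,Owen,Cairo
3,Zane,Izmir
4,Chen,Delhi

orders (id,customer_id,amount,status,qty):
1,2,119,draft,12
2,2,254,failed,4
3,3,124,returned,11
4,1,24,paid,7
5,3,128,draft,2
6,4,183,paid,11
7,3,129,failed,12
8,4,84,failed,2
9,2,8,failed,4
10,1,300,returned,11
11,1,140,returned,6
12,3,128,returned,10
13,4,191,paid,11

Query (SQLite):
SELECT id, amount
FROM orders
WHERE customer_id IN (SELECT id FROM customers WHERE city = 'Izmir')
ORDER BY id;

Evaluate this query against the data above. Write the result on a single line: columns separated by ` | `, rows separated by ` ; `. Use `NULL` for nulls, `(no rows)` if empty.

3 | 124 ; 5 | 128 ; 7 | 129 ; 12 | 128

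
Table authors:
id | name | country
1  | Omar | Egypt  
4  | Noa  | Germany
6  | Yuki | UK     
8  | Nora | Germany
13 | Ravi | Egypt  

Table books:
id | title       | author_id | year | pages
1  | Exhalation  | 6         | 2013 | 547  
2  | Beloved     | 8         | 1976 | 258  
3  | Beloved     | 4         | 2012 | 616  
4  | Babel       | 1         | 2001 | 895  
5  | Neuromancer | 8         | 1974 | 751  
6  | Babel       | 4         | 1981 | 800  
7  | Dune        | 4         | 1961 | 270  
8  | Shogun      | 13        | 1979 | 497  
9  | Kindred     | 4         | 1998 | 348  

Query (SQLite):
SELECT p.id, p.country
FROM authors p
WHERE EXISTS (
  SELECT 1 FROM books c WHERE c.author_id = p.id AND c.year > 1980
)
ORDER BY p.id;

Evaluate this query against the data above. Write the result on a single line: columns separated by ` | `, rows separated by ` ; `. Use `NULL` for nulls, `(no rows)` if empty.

For each authors row, check whether any books with matching author_id has year > 1980.
Keep rows where that is true.

1 | Egypt ; 4 | Germany ; 6 | UK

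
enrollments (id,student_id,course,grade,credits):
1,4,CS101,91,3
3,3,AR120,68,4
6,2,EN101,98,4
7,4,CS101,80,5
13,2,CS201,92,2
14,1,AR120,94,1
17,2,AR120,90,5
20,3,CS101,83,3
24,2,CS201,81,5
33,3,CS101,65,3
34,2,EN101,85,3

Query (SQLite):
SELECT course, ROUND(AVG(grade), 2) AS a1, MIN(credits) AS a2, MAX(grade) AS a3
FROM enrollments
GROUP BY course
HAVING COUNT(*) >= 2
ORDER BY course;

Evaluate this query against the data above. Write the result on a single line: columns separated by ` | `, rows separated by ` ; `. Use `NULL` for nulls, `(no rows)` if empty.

AR120 | 84 | 1 | 94 ; CS101 | 79.75 | 3 | 91 ; CS201 | 86.5 | 2 | 92 ; EN101 | 91.5 | 3 | 98

Group enrollments by course.
Per group compute: ROUND(AVG(grade), 2), MIN(credits), MAX(grade).
HAVING: drop groups with fewer than 2 rows.
  AR120: ids {3, 14, 17} → ROUND(AVG(grade), 2)=84, MIN(credits)=1, MAX(grade)=94
  CS101: ids {1, 7, 20, 33} → ROUND(AVG(grade), 2)=79.75, MIN(credits)=3, MAX(grade)=91
  CS201: ids {13, 24} → ROUND(AVG(grade), 2)=86.5, MIN(credits)=2, MAX(grade)=92
  EN101: ids {6, 34} → ROUND(AVG(grade), 2)=91.5, MIN(credits)=3, MAX(grade)=98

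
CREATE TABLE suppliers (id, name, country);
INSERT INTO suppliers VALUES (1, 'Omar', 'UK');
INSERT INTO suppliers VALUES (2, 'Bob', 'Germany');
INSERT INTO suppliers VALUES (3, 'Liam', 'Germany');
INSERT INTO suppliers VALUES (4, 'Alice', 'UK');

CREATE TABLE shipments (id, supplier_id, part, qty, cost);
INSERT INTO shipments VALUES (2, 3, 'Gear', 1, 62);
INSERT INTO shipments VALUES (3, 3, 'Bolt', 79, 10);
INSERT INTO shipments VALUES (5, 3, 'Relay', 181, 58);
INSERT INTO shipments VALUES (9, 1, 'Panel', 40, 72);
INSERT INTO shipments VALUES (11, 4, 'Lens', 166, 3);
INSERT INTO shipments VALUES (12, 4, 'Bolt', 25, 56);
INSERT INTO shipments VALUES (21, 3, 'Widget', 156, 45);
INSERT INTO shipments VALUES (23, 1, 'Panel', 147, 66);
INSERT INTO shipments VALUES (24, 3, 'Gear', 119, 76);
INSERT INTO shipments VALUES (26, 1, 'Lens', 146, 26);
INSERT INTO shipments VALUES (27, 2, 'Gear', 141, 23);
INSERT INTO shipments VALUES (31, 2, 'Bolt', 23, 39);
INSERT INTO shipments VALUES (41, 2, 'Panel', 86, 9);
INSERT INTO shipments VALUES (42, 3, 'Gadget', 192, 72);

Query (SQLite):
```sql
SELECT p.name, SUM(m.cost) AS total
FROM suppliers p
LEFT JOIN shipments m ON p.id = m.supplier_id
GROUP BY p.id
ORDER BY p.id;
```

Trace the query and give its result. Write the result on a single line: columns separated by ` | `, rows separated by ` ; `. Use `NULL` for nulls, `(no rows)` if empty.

LEFT JOIN keeps every suppliers row; unmatched ones get NULL for shipments columns.
Group by suppliers.id and compute SUM(m.cost). SUM over an all-NULL group is NULL.
  1: ids {9, 23, 26} → SUM(m.cost)=164
  2: ids {27, 31, 41} → SUM(m.cost)=71
  3: ids {2, 3, 5, 21, 24, 42} → SUM(m.cost)=323
  4: ids {11, 12} → SUM(m.cost)=59

Omar | 164 ; Bob | 71 ; Liam | 323 ; Alice | 59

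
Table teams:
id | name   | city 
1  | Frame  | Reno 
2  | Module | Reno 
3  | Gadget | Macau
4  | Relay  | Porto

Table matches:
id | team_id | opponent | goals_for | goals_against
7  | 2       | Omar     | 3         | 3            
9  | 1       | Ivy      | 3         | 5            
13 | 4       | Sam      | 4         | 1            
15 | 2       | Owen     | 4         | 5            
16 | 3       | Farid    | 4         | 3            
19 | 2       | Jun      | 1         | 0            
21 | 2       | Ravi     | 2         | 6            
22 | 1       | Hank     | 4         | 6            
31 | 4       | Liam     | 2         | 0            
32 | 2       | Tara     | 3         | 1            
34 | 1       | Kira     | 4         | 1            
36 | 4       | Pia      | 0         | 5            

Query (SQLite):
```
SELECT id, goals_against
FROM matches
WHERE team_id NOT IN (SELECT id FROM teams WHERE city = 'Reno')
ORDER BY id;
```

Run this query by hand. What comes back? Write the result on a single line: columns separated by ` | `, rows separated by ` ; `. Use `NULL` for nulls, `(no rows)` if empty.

13 | 1 ; 16 | 3 ; 31 | 0 ; 36 | 5

Inner query: teams.id where city = 'Reno'.
Outer: keep matches rows whose team_id is not in that set.
Inner query → {1, 2}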